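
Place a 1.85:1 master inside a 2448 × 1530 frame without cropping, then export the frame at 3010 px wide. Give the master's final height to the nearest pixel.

1627 px

At 2448×1530 the master is width-limited, so height = 2448 / 1.850 ≈ 1323.24 px.
The frame scales by 3010/2448 = 1.2296; 1323.24 × 1.2296 ≈ 1627.03 px.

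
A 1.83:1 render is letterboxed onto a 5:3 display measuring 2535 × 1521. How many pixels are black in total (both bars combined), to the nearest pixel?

Since 1.830 > 1.667, the render is width-limited.
Content height = 2535 / 1.830 ≈ 1385.2459 px.
1521 − 1385.2459 = 135.7541 px of bars.
Bar area = 135.7541 × 2535 ≈ 344137 px.

344137 pixels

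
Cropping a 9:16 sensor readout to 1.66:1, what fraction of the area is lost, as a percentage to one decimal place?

1.66:1 is wider than 9:16, so the crop keeps the full width and trims the height.
Area ratio = (0.562)/(1.660) = 33.89%; the remaining 66.11% is cropped out.

66.1%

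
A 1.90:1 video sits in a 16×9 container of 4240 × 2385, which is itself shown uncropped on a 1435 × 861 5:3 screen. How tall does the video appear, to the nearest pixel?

755 px

Inside the 4240×2385 canvas the video is width-limited at 4240.00 × 2231.58.
The 16×9 canvas is width-limited in 1435×861, giving 1435.00 × 807.19; scale factor 0.3384.
So the video's height is 2231.58 × 0.3384 ≈ 755.26.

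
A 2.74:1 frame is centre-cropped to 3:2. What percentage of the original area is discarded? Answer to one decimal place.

3:2 is narrower than 2.74:1, so the crop keeps the full height and trims the width.
Fraction kept = (1.500)/(2.740) ≈ 54.74%, so 45.26% is lost.

45.3%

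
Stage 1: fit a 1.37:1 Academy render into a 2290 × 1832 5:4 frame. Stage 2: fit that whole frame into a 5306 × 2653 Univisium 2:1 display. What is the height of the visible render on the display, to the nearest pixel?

2421 px

1.37:1 Academy in 2290×1832: fills the width, so the render is 2290.00 × 1671.53.
5:4 in 5306×2653: fills the height, so the intermediate becomes 3316.25 × 2653.00 — a scale of ×1.4481.
The render scales with it: height 1671.53 × 1.4481 ≈ 2420.62.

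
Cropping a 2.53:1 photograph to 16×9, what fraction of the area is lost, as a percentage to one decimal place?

29.7%

Going from 2.53:1 to 16×9 means cutting width while keeping height.
Fraction kept = (1.778)/(2.530) ≈ 70.27%, so 29.73% is lost.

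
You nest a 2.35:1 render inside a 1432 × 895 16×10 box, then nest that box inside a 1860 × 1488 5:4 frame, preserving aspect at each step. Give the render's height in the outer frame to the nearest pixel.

791 px

First fit — 2.35:1 into 1432×895 spans the width: 1432.00 × 609.36.
The 16×10 canvas is width-limited in 1860×1488, giving 1860.00 × 1162.50; scale factor 1.2989.
So the render's height is 609.36 × 1.2989 ≈ 791.49.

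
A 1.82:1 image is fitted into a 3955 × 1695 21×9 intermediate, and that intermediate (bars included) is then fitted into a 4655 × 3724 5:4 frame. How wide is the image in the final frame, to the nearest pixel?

3631 px

Inside the 3955×1695 canvas the image is height-limited at 3084.90 × 1695.00.
Second fit — the 21×9 canvas into 4655×3724 spans the width: 4655.00 × 1995.00 (×1.1770 from 3955×1695).
So the image's width is 3084.90 × 1.1770 ≈ 3630.90.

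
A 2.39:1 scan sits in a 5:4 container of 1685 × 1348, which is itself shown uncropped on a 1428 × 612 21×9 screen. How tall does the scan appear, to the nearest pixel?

2.39:1 in 1685×1348: fills the width, so the scan is 1685.00 × 705.02.
The 5:4 canvas is height-limited in 1428×612, giving 765.00 × 612.00; scale factor 0.4540.
So the scan's height is 705.02 × 0.4540 ≈ 320.08.

320 px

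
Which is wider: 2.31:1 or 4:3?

2.31:1

2.31 and 4:3 = 1.333; 2.31 > 1.333.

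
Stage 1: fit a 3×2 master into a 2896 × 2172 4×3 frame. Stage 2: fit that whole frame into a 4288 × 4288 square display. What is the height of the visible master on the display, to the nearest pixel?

First fit — 3×2 into 2896×2172 spans the width: 2896.00 × 1930.67.
4×3 in 4288×4288: fills the width, so the intermediate becomes 4288.00 × 3216.00 — a scale of ×1.4807.
Applying the same ×1.4807: 1930.67 → 2858.67.

2859 px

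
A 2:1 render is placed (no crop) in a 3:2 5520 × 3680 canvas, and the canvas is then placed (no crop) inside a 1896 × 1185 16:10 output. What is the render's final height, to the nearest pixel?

889 px

2:1 in 5520×3680: fills the width, so the render is 5520.00 × 2760.00.
3:2 in 1896×1185: fills the height, so the intermediate becomes 1777.50 × 1185.00 — a scale of ×0.3220.
So the render's height is 2760.00 × 0.3220 ≈ 888.75.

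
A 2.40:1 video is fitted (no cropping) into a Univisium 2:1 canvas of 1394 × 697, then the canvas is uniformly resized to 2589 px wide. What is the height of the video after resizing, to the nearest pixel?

1079 px

In the 1394×697 frame the video fills the width: height = 1394 / 2.400 ≈ 580.83 px.
Scaling 1394 → 2589 is ×1.8572, so the height becomes 580.83 × 1.8572 ≈ 1078.75 px.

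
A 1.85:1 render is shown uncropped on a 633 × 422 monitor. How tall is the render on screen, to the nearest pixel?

342 px

1.85:1 (1.850) > 3×2 (1.500), so the render fills the width.
The render is 633 / 1.850 ≈ 342.16 px tall.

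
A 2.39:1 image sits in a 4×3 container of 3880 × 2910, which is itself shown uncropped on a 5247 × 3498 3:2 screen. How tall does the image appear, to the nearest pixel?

First fit — 2.39:1 into 3880×2910 spans the width: 3880.00 × 1623.43.
The 4×3 canvas is height-limited in 5247×3498, giving 4664.00 × 3498.00; scale factor 1.2021.
Applying the same ×1.2021: 1623.43 → 1951.46.

1951 px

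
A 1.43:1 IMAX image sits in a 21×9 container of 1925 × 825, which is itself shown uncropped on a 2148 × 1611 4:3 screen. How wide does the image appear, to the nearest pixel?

1.43:1 IMAX in 1925×825: fills the height, so the image is 1179.75 × 825.00.
Second fit — the 21×9 canvas into 2148×1611 spans the width: 2148.00 × 920.57 (×1.1158 from 1925×825).
So the image's width is 1179.75 × 1.1158 ≈ 1316.42.

1316 px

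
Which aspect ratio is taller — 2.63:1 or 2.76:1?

2.63 and 2.76; 2.76 > 2.63. The smaller width-to-height ratio is the taller frame.

2.63:1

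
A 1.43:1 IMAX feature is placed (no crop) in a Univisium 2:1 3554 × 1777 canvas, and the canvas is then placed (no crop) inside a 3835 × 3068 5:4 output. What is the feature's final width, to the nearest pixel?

First fit — 1.43:1 IMAX into 3554×1777 spans the height: 2541.11 × 1777.00.
Univisium 2:1 in 3835×3068: fills the width, so the intermediate becomes 3835.00 × 1917.50 — a scale of ×1.0791.
The feature scales with it: width 2541.11 × 1.0791 ≈ 2742.03.

2742 px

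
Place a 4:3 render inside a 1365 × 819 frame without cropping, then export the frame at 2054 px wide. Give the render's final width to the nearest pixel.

In the 1365×819 frame the render fills the height: width = 819 × 4/3 ≈ 1092.00 px.
Scaling 1365 → 2054 is ×1.5048, so the width becomes 1092.00 × 1.5048 ≈ 1643.20 px.

1643 px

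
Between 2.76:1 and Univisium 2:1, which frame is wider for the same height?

2.76:1

2.76 and Univisium 2:1 = 2; 2.76 > 2.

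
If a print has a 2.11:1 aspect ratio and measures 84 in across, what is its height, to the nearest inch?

At 2.11:1, 84 / 2.110 ≈ 39.81.

40 in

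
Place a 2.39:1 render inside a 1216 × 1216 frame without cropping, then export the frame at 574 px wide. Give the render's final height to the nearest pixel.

At 1216×1216 the render is width-limited, so height = 1216 / 2.390 ≈ 508.79 px.
Scaling 1216 → 574 is ×0.4720, so the height becomes 508.79 × 0.4720 ≈ 240.17 px.

240 px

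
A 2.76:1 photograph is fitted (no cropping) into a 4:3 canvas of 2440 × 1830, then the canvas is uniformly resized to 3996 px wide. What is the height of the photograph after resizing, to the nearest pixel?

Fitted into 2440×1830, the photograph spans the width; its height is 2440 / 2.760 ≈ 884.06 px.
Scaling 2440 → 3996 is ×1.6377, so the height becomes 884.06 × 1.6377 ≈ 1447.83 px.

1448 px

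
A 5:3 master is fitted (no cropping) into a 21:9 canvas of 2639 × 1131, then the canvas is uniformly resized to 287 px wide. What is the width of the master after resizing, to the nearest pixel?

205 px

At 2639×1131 the master is height-limited, so width = 1131 × 5/3 ≈ 1885.00 px.
The frame scales by 287/2639 = 0.1088; 1885.00 × 0.1088 ≈ 205.00 px.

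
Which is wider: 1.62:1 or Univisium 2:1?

1.62 and Univisium 2:1 = 2; 2 > 1.62.

Univisium 2:1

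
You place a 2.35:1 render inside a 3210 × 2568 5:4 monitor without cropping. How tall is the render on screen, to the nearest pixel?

1366 px

2.35:1 is wider than 5:4, so it spans the full width.
The render is 3210 / 2.350 ≈ 1365.96 px tall.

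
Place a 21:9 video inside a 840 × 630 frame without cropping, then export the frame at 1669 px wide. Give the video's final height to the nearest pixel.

715 px

At 840×630 the video is width-limited, so height = 840 × 9/21 ≈ 360.00 px.
Scaling 840 → 1669 is ×1.9869, so the height becomes 360.00 × 1.9869 ≈ 715.29 px.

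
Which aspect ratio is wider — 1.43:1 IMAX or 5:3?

1.43 and 5:3 = 1.667; 1.667 > 1.43.

5:3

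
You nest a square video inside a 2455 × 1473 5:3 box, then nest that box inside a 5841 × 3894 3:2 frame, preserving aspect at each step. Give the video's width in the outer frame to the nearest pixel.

square in 2455×1473: fills the height, so the video is 1473.00 × 1473.00.
5:3 in 5841×3894: fills the width, so the intermediate becomes 5841.00 × 3504.60 — a scale of ×2.3792.
Applying the same ×2.3792: 1473.00 → 3504.60.

3505 px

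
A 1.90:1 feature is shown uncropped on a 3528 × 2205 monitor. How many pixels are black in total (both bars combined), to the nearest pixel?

1228301 pixels

Since 1.900 > 1.600, the feature is width-limited.
The feature is 3528 / 1.900 ≈ 1856.8421 px tall.
Leftover height: 2205 − 1856.8421 = 348.1579 px.
Across the 3528-px span: 348.1579 × 3528 ≈ 1228301 px.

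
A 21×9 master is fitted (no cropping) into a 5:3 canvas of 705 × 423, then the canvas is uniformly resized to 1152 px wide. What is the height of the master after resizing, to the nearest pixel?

494 px

Fitted into 705×423, the master spans the width; its height is 705 × 9/21 ≈ 302.14 px.
Resizing to 1152 px wide multiplies everything by 1.6340: 302.14 → 493.71 px.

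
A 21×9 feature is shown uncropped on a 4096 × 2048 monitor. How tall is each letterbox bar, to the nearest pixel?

Since 2.333 > 2.000, the feature is width-limited.
That makes the image 1755.43 px tall (4096 × 9/21).
Black = 2048 − 1755.43 = 292.57 px, or 146.29 per bar.

146 px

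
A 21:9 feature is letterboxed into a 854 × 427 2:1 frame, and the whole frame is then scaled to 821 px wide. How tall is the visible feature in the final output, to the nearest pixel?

In the 854×427 frame the feature fills the width: height = 854 × 9/21 ≈ 366.00 px.
Resizing to 821 px wide multiplies everything by 0.9614: 366.00 → 351.86 px.

352 px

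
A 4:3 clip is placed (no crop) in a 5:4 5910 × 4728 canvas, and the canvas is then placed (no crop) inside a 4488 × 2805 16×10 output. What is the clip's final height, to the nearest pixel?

2630 px

Inside the 5910×4728 canvas the clip is width-limited at 5910.00 × 4432.50.
Second fit — the 5:4 canvas into 4488×2805 spans the height: 3506.25 × 2805.00 (×0.5933 from 5910×4728).
Applying the same ×0.5933: 4432.50 → 2629.69.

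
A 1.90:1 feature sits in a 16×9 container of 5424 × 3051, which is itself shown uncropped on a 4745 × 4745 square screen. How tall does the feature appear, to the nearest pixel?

2497 px

1.90:1 in 5424×3051: fills the width, so the feature is 5424.00 × 2854.74.
16×9 in 4745×4745: fills the width, so the intermediate becomes 4745.00 × 2669.06 — a scale of ×0.8748.
Applying the same ×0.8748: 2854.74 → 2497.37.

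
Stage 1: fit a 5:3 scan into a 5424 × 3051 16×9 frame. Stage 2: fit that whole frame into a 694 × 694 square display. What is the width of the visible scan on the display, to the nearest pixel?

651 px

First fit — 5:3 into 5424×3051 spans the height: 5085.00 × 3051.00.
16×9 in 694×694: fills the width, so the intermediate becomes 694.00 × 390.38 — a scale of ×0.1279.
So the scan's width is 5085.00 × 0.1279 ≈ 650.62.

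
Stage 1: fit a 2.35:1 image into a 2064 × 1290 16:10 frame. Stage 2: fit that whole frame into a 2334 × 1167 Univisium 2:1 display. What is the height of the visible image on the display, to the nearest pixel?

795 px

Inside the 2064×1290 canvas the image is width-limited at 2064.00 × 878.30.
16:10 in 2334×1167: fills the height, so the intermediate becomes 1867.20 × 1167.00 — a scale of ×0.9047.
The image scales with it: height 878.30 × 0.9047 ≈ 794.55.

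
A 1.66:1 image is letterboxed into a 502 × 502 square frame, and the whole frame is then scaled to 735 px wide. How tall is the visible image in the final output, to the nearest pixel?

443 px

Fitted into 502×502, the image spans the width; its height is 502 / 1.660 ≈ 302.41 px.
The frame scales by 735/502 = 1.4641; 302.41 × 1.4641 ≈ 442.77 px.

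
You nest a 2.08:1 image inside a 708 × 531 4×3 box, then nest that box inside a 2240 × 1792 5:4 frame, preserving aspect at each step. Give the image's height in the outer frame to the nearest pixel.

1077 px

2.08:1 in 708×531: fills the width, so the image is 708.00 × 340.38.
4×3 in 2240×1792: fills the width, so the intermediate becomes 2240.00 × 1680.00 — a scale of ×3.1638.
So the image's height is 340.38 × 3.1638 ≈ 1076.92.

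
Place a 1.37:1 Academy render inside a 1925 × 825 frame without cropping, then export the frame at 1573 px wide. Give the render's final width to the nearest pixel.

In the 1925×825 frame the render fills the height: width = 825 × 1.370 ≈ 1130.25 px.
Resizing to 1573 px wide multiplies everything by 0.8171: 1130.25 → 923.58 px.

924 px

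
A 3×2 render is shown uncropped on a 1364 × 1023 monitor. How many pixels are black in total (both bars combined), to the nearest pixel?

3×2 is wider than 4×3, so it spans the full width.
The render is 1364 × 2/3 ≈ 909.3333 px tall.
1023 − 909.3333 = 113.6667 px of bars.
Across the 1364-px span: 113.6667 × 1364 ≈ 155041 px.

155041 pixels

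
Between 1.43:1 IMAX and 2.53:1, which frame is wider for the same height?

2.53:1

1.43 and 2.53; 2.53 > 1.43.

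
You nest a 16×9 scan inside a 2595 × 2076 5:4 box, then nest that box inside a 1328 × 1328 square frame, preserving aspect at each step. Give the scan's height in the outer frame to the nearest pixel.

Inside the 2595×2076 canvas the scan is width-limited at 2595.00 × 1459.69.
Second fit — the 5:4 canvas into 1328×1328 spans the width: 1328.00 × 1062.40 (×0.5118 from 2595×2076).
Applying the same ×0.5118: 1459.69 → 747.00.

747 px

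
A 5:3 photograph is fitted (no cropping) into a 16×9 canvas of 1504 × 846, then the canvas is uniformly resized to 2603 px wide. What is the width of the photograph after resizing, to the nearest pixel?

2440 px

Fitted into 1504×846, the photograph spans the height; its width is 846 × 5/3 ≈ 1410.00 px.
Resizing to 2603 px wide multiplies everything by 1.7307: 1410.00 → 2440.31 px.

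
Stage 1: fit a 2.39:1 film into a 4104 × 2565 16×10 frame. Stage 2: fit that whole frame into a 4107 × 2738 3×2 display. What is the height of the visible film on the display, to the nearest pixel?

Inside the 4104×2565 canvas the film is width-limited at 4104.00 × 1717.15.
Second fit — the 16×10 canvas into 4107×2738 spans the width: 4107.00 × 2566.88 (×1.0007 from 4104×2565).
So the film's height is 1717.15 × 1.0007 ≈ 1718.41.

1718 px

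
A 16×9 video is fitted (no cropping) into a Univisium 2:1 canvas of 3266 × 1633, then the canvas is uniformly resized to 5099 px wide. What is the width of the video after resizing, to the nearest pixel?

4532 px

In the 3266×1633 frame the video fills the height: width = 1633 × 16/9 ≈ 2903.11 px.
The frame scales by 5099/3266 = 1.5612; 2903.11 × 1.5612 ≈ 4532.44 px.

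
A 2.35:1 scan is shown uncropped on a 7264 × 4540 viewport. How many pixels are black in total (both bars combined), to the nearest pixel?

10525072 pixels

2.35:1 (2.350) > 16×10 (1.600), so the scan fills the width.
The scan is 7264 / 2.350 ≈ 3091.0638 px tall.
Leftover height: 4540 − 3091.0638 = 1448.9362 px.
That's 1448.9362 × 7264 ≈ 10525072 black pixels.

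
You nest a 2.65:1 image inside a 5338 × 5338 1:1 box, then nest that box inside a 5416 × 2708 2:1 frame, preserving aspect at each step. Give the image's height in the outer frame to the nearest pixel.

2.65:1 in 5338×5338: fills the width, so the image is 5338.00 × 2014.34.
1:1 in 5416×2708: fills the height, so the intermediate becomes 2708.00 × 2708.00 — a scale of ×0.5073.
So the image's height is 2014.34 × 0.5073 ≈ 1021.89.

1022 px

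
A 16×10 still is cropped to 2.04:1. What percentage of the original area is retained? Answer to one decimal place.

78.4%

The width stays; only height is cut (since 2.04:1 is wider than 16×10).
Area ratio = (1.600)/(2.040) = 78.43% retained.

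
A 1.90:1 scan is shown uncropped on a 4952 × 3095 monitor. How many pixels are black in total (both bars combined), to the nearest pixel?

Since 1.900 > 1.600, the scan is width-limited.
Content height = 4952 / 1.900 ≈ 2606.3158 px.
Leftover height: 3095 − 2606.3158 = 488.6842 px.
Across the 4952-px span: 488.6842 × 4952 ≈ 2419964 px.

2419964 pixels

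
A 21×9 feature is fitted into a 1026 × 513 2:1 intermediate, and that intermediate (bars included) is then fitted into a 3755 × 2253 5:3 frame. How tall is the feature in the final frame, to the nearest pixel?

First fit — 21×9 into 1026×513 spans the width: 1026.00 × 439.71.
The 2:1 canvas is width-limited in 3755×2253, giving 3755.00 × 1877.50; scale factor 3.6598.
Applying the same ×3.6598: 439.71 → 1609.29.

1609 px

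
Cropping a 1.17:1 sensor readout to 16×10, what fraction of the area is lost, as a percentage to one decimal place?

16×10 is wider than 1.17:1, so the crop keeps the full width and trims the height.
(1.170)/(1.600) ≈ 0.731 of the area survives, leaving 26.88% discarded.

26.9%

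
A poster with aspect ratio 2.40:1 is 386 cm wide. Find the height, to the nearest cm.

161 cm

386 / 2.400 = 160.83.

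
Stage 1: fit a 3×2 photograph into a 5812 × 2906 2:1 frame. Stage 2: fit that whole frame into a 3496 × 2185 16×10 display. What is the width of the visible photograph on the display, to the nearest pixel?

2622 px

First fit — 3×2 into 5812×2906 spans the height: 4359.00 × 2906.00.
2:1 in 3496×2185: fills the width, so the intermediate becomes 3496.00 × 1748.00 — a scale of ×0.6015.
The photograph scales with it: width 4359.00 × 0.6015 ≈ 2622.00.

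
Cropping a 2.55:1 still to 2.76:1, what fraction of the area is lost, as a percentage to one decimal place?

7.6%

Going from 2.55:1 to 2.76:1 means cutting height while keeping width.
Fraction kept = (2.550)/(2.760) ≈ 92.39%, so 7.61% is lost.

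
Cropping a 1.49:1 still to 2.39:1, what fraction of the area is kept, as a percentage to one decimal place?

2.39:1 is wider than 1.49:1, so the crop keeps the full width and trims the height.
Fraction kept = (1.490)/(2.390) ≈ 62.34%.

62.3%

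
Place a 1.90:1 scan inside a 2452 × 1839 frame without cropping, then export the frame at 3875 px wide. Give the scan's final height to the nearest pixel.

2039 px

In the 2452×1839 frame the scan fills the width: height = 2452 / 1.900 ≈ 1290.53 px.
The frame scales by 3875/2452 = 1.5803; 1290.53 × 1.5803 ≈ 2039.47 px.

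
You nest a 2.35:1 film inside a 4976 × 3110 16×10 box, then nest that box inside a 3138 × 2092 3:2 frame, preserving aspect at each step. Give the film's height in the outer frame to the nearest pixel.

1335 px

First fit — 2.35:1 into 4976×3110 spans the width: 4976.00 × 2117.45.
16×10 in 3138×2092: fills the width, so the intermediate becomes 3138.00 × 1961.25 — a scale of ×0.6306.
Applying the same ×0.6306: 2117.45 → 1335.32.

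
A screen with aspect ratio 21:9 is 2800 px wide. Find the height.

2800 × 9/21 = 1200.

1200 px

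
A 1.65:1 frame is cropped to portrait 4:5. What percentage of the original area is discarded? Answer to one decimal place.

51.5%

portrait 4:5 is narrower than 1.65:1, so the crop keeps the full height and trims the width.
Fraction kept = (0.800)/(1.650) ≈ 48.48%, so 51.52% is lost.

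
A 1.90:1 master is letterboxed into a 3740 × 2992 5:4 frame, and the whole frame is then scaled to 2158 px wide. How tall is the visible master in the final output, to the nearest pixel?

1136 px

Fitted into 3740×2992, the master spans the width; its height is 3740 / 1.900 ≈ 1968.42 px.
Resizing to 2158 px wide multiplies everything by 0.5770: 1968.42 → 1135.79 px.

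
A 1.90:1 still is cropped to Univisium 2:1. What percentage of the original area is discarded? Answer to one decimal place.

The width stays; only height is cut (since Univisium 2:1 is wider than 1.90:1).
(1.900)/(2.000) ≈ 0.950 of the area survives, leaving 5.00% discarded.

5.0%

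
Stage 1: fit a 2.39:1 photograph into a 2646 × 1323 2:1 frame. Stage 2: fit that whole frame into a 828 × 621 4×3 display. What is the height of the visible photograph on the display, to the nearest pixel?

Inside the 2646×1323 canvas the photograph is width-limited at 2646.00 × 1107.11.
The 2:1 canvas is width-limited in 828×621, giving 828.00 × 414.00; scale factor 0.3129.
The photograph scales with it: height 1107.11 × 0.3129 ≈ 346.44.

346 px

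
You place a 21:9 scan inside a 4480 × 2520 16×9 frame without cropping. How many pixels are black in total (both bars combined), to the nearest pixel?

Since 2.333 > 1.778, the scan is width-limited.
Content height = 4480 × 9/21 ≈ 1920.0000 px.
Leftover height: 2520 − 1920.0000 = 600.0000 px.
Across the 4480-px span: 600.0000 × 4480 ≈ 2688000 px.

2688000 pixels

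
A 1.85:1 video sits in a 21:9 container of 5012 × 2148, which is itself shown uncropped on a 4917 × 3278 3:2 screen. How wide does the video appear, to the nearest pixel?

1.85:1 in 5012×2148: fills the height, so the video is 3973.80 × 2148.00.
The 21:9 canvas is width-limited in 4917×3278, giving 4917.00 × 2107.29; scale factor 0.9810.
So the video's width is 3973.80 × 0.9810 ≈ 3898.48.

3898 px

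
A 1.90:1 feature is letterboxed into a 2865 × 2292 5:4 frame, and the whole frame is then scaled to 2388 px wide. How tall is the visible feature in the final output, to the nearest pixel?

In the 2865×2292 frame the feature fills the width: height = 2865 / 1.900 ≈ 1507.89 px.
Scaling 2865 → 2388 is ×0.8335, so the height becomes 1507.89 × 0.8335 ≈ 1256.84 px.

1257 px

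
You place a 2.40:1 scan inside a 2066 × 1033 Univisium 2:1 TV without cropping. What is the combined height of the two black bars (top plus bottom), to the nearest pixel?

172 px

2.40:1 (2.400) > Univisium 2:1 (2.000), so the scan fills the width.
The scan is 2066 / 2.400 ≈ 860.83 px tall.
Black = 1033 − 860.83 = 172.17 px.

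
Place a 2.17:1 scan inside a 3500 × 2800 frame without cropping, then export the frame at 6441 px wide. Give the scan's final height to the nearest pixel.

At 3500×2800 the scan is width-limited, so height = 3500 / 2.170 ≈ 1612.90 px.
Scaling 3500 → 6441 is ×1.8403, so the height becomes 1612.90 × 1.8403 ≈ 2968.20 px.

2968 px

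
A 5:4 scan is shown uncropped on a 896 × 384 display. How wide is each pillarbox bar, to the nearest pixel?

208 px

5:4 is narrower than 21×9, so it spans the full height.
The scan is 384 × 5/4 ≈ 480.00 px wide.
Leftover width: 896 − 480.00 = 416.00 px → 208.00 each side.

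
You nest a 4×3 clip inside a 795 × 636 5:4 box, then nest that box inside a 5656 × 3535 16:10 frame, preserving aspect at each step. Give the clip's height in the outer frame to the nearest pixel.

3314 px

Inside the 795×636 canvas the clip is width-limited at 795.00 × 596.25.
The 5:4 canvas is height-limited in 5656×3535, giving 4418.75 × 3535.00; scale factor 5.5582.
Applying the same ×5.5582: 596.25 → 3314.06.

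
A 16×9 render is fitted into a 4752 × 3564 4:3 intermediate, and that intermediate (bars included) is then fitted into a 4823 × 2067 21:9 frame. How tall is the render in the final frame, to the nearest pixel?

1550 px

16×9 in 4752×3564: fills the width, so the render is 4752.00 × 2673.00.
Second fit — the 4:3 canvas into 4823×2067 spans the height: 2756.00 × 2067.00 (×0.5800 from 4752×3564).
Applying the same ×0.5800: 2673.00 → 1550.25.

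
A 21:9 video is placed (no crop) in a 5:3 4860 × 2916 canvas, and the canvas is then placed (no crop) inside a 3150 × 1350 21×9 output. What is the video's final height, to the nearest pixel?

964 px

Inside the 4860×2916 canvas the video is width-limited at 4860.00 × 2082.86.
The 5:3 canvas is height-limited in 3150×1350, giving 2250.00 × 1350.00; scale factor 0.4630.
The video scales with it: height 2082.86 × 0.4630 ≈ 964.29.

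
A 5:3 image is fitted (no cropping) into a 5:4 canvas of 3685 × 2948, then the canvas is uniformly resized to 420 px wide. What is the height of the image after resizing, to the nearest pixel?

In the 3685×2948 frame the image fills the width: height = 3685 × 3/5 ≈ 2211.00 px.
Resizing to 420 px wide multiplies everything by 0.1140: 2211.00 → 252.00 px.

252 px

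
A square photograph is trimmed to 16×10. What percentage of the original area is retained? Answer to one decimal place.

62.5%

Going from square to 16×10 means cutting height while keeping width.
(1.000)/(1.600) ≈ 0.625 of the area survives.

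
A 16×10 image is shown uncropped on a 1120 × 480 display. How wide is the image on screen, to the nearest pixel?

Since 1.600 < 2.333, the image is height-limited.
Content width = 480 × 16/10 ≈ 768.00 px.

768 px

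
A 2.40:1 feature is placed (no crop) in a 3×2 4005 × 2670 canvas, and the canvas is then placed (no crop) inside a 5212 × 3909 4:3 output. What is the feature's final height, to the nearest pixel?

2172 px

2.40:1 in 4005×2670: fills the width, so the feature is 4005.00 × 1668.75.
3×2 in 5212×3909: fills the width, so the intermediate becomes 5212.00 × 3474.67 — a scale of ×1.3014.
The feature scales with it: height 1668.75 × 1.3014 ≈ 2171.67.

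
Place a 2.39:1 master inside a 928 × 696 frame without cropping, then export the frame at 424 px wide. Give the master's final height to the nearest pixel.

177 px

In the 928×696 frame the master fills the width: height = 928 / 2.390 ≈ 388.28 px.
Scaling 928 → 424 is ×0.4569, so the height becomes 388.28 × 0.4569 ≈ 177.41 px.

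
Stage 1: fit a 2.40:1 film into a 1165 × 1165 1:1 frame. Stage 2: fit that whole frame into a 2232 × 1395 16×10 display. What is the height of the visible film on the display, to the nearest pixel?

Inside the 1165×1165 canvas the film is width-limited at 1165.00 × 485.42.
Second fit — the 1:1 canvas into 2232×1395 spans the height: 1395.00 × 1395.00 (×1.1974 from 1165×1165).
So the film's height is 485.42 × 1.1974 ≈ 581.25.

581 px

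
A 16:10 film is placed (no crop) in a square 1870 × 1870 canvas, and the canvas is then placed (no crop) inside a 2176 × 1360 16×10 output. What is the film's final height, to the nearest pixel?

850 px

Inside the 1870×1870 canvas the film is width-limited at 1870.00 × 1168.75.
Second fit — the square canvas into 2176×1360 spans the height: 1360.00 × 1360.00 (×0.7273 from 1870×1870).
So the film's height is 1168.75 × 0.7273 ≈ 850.00.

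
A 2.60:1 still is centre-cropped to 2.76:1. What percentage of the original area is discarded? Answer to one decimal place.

2.76:1 is wider than 2.60:1, so the crop keeps the full width and trims the height.
Fraction kept = (2.600)/(2.760) ≈ 94.20%, so 5.80% is lost.

5.8%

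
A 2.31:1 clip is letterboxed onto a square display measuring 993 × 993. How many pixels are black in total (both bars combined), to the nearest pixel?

2.31:1 is wider than square, so it spans the full width.
The clip is 993 / 2.310 ≈ 429.8701 px tall.
Black = 993 − 429.8701 = 563.1299 px.
That's 563.1299 × 993 ≈ 559188 black pixels.

559188 pixels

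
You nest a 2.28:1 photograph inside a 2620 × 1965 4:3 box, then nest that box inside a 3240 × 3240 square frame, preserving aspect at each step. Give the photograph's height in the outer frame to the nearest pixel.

2.28:1 in 2620×1965: fills the width, so the photograph is 2620.00 × 1149.12.
4:3 in 3240×3240: fills the width, so the intermediate becomes 3240.00 × 2430.00 — a scale of ×1.2366.
The photograph scales with it: height 1149.12 × 1.2366 ≈ 1421.05.

1421 px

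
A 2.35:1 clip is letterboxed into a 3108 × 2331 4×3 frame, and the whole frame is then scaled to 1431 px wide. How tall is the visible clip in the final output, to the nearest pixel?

At 3108×2331 the clip is width-limited, so height = 3108 / 2.350 ≈ 1322.55 px.
Resizing to 1431 px wide multiplies everything by 0.4604: 1322.55 → 608.94 px.

609 px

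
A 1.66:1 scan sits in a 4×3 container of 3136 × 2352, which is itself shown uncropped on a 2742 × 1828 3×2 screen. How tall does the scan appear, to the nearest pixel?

First fit — 1.66:1 into 3136×2352 spans the width: 3136.00 × 1889.16.
The 4×3 canvas is height-limited in 2742×1828, giving 2437.33 × 1828.00; scale factor 0.7772.
Applying the same ×0.7772: 1889.16 → 1468.27.

1468 px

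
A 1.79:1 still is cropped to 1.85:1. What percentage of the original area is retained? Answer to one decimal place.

96.8%

Going from 1.79:1 to 1.85:1 means cutting height while keeping width.
(1.790)/(1.850) ≈ 0.968 of the area survives.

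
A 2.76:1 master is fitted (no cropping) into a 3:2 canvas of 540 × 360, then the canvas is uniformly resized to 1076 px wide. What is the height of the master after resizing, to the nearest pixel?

390 px

Fitted into 540×360, the master spans the width; its height is 540 / 2.760 ≈ 195.65 px.
The frame scales by 1076/540 = 1.9926; 195.65 × 1.9926 ≈ 389.86 px.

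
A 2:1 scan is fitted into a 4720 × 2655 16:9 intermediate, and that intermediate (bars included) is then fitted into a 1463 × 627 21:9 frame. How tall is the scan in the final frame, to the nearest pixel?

557 px

First fit — 2:1 into 4720×2655 spans the width: 4720.00 × 2360.00.
Second fit — the 16:9 canvas into 1463×627 spans the height: 1114.67 × 627.00 (×0.2362 from 4720×2655).
The scan scales with it: height 2360.00 × 0.2362 ≈ 557.33.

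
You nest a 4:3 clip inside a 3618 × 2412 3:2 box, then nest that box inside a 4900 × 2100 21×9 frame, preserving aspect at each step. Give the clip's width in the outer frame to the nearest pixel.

2800 px

First fit — 4:3 into 3618×2412 spans the height: 3216.00 × 2412.00.
The 3:2 canvas is height-limited in 4900×2100, giving 3150.00 × 2100.00; scale factor 0.8706.
Applying the same ×0.8706: 3216.00 → 2800.00.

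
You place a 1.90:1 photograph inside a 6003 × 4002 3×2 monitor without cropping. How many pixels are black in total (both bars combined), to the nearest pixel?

1.90:1 is wider than 3×2, so it spans the full width.
Content height = 6003 / 1.900 ≈ 3159.4737 px.
Black = 4002 − 3159.4737 = 842.5263 px.
Bar area = 842.5263 × 6003 ≈ 5057685 px.

5057685 pixels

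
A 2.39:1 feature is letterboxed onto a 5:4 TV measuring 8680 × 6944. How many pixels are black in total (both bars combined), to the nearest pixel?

2.39:1 is wider than 5:4, so it spans the full width.
Content height = 8680 / 2.390 ≈ 3631.7992 px.
Black = 6944 − 3631.7992 = 3312.2008 px.
Across the 8680-px span: 3312.2008 × 8680 ≈ 28749903 px.

28749903 pixels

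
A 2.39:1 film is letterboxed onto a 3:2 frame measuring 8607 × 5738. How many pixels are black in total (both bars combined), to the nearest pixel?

Since 2.390 > 1.500, the film is width-limited.
Content height = 8607 / 2.390 ≈ 3601.2552 px.
5738 − 3601.2552 = 2136.7448 px of bars.
That's 2136.7448 × 8607 ≈ 18390962 black pixels.

18390962 pixels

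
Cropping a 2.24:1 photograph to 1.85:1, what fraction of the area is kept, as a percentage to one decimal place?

82.6%

Going from 2.24:1 to 1.85:1 means cutting width while keeping height.
(1.850)/(2.240) ≈ 0.826 of the area survives.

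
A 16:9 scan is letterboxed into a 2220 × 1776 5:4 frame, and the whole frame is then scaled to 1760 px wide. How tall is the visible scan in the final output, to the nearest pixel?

At 2220×1776 the scan is width-limited, so height = 2220 × 9/16 ≈ 1248.75 px.
Scaling 2220 → 1760 is ×0.7928, so the height becomes 1248.75 × 0.7928 ≈ 990.00 px.

990 px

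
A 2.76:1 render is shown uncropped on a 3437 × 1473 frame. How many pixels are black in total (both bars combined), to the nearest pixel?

782640 pixels

2.76:1 (2.760) > 21:9 (2.333), so the render fills the width.
That makes the image 1245.2899 px tall (3437 / 2.760).
Leftover height: 1473 − 1245.2899 = 227.7101 px.
Bar area = 227.7101 × 3437 ≈ 782640 px.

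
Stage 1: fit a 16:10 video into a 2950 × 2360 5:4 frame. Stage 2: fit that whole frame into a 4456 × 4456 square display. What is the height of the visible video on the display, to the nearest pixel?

Inside the 2950×2360 canvas the video is width-limited at 2950.00 × 1843.75.
5:4 in 4456×4456: fills the width, so the intermediate becomes 4456.00 × 3564.80 — a scale of ×1.5105.
Applying the same ×1.5105: 1843.75 → 2785.00.

2785 px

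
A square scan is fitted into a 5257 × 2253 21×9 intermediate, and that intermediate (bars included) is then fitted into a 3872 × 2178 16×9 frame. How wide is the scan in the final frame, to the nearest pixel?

1659 px

Inside the 5257×2253 canvas the scan is height-limited at 2253.00 × 2253.00.
The 21×9 canvas is width-limited in 3872×2178, giving 3872.00 × 1659.43; scale factor 0.7365.
So the scan's width is 2253.00 × 0.7365 ≈ 1659.43.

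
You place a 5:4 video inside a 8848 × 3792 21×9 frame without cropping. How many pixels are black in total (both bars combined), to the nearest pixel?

15577536 pixels

Since 1.250 < 2.333, the video is height-limited.
Content width = 3792 × 5/4 ≈ 4740.0000 px.
8848 − 4740.0000 = 4108.0000 px of bars.
Across the 3792-px span: 4108.0000 × 3792 ≈ 15577536 px.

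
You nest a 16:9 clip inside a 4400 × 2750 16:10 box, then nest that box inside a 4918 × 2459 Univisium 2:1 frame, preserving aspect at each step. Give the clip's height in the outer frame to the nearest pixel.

2213 px

Inside the 4400×2750 canvas the clip is width-limited at 4400.00 × 2475.00.
16:10 in 4918×2459: fills the height, so the intermediate becomes 3934.40 × 2459.00 — a scale of ×0.8942.
The clip scales with it: height 2475.00 × 0.8942 ≈ 2213.10.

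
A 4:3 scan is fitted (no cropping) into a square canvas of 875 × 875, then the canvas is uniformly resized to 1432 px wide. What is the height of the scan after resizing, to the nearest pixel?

Fitted into 875×875, the scan spans the width; its height is 875 × 3/4 ≈ 656.25 px.
Resizing to 1432 px wide multiplies everything by 1.6366: 656.25 → 1074.00 px.

1074 px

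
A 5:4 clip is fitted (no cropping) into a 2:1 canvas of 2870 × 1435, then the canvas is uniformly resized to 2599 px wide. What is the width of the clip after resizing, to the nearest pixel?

1624 px

In the 2870×1435 frame the clip fills the height: width = 1435 × 5/4 ≈ 1793.75 px.
The frame scales by 2599/2870 = 0.9056; 1793.75 × 0.9056 ≈ 1624.38 px.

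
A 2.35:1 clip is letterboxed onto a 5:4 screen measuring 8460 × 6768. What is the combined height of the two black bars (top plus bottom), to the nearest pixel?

Since 2.350 > 1.250, the clip is width-limited.
That makes the image 3600.00 px tall (8460 / 2.350).
Leftover height: 6768 − 3600.00 = 3168.00 px.

3168 px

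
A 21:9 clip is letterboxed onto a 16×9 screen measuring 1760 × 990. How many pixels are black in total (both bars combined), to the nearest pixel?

414857 pixels

21:9 (2.333) > 16×9 (1.778), so the clip fills the width.
The clip is 1760 × 9/21 ≈ 754.2857 px tall.
990 − 754.2857 = 235.7143 px of bars.
Bar area = 235.7143 × 1760 ≈ 414857 px.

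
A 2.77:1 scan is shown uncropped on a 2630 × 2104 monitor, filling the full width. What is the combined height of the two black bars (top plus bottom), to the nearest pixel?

The scan is 2630 / 2.770 ≈ 949.46 px tall.
2104 − 949.46 = 1154.54 px of bars.

1155 px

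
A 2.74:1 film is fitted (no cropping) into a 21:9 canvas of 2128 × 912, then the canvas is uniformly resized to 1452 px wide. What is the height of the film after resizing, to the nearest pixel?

530 px

At 2128×912 the film is width-limited, so height = 2128 / 2.740 ≈ 776.64 px.
The frame scales by 1452/2128 = 0.6823; 776.64 × 0.6823 ≈ 529.93 px.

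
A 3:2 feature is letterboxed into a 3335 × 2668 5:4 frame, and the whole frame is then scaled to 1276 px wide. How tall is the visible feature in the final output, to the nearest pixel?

In the 3335×2668 frame the feature fills the width: height = 3335 × 2/3 ≈ 2223.33 px.
Resizing to 1276 px wide multiplies everything by 0.3826: 2223.33 → 850.67 px.

851 px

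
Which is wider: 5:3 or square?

5:3 = 1.667 and square = 1; 1.667 > 1.

5:3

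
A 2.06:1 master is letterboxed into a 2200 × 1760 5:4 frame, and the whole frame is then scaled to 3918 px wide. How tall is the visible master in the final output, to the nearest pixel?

1902 px

At 2200×1760 the master is width-limited, so height = 2200 / 2.060 ≈ 1067.96 px.
Scaling 2200 → 3918 is ×1.7809, so the height becomes 1067.96 × 1.7809 ≈ 1901.94 px.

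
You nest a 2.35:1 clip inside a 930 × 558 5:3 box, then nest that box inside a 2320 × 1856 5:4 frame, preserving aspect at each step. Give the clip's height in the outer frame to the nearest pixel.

2.35:1 in 930×558: fills the width, so the clip is 930.00 × 395.74.
5:3 in 2320×1856: fills the width, so the intermediate becomes 2320.00 × 1392.00 — a scale of ×2.4946.
The clip scales with it: height 395.74 × 2.4946 ≈ 987.23.

987 px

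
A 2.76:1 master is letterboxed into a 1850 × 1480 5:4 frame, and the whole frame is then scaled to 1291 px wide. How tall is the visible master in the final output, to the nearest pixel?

Fitted into 1850×1480, the master spans the width; its height is 1850 / 2.760 ≈ 670.29 px.
Resizing to 1291 px wide multiplies everything by 0.6978: 670.29 → 467.75 px.

468 px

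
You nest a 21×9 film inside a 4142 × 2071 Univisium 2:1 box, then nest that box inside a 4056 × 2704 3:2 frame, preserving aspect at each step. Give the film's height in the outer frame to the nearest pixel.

1738 px

Inside the 4142×2071 canvas the film is width-limited at 4142.00 × 1775.14.
The Univisium 2:1 canvas is width-limited in 4056×2704, giving 4056.00 × 2028.00; scale factor 0.9792.
Applying the same ×0.9792: 1775.14 → 1738.29.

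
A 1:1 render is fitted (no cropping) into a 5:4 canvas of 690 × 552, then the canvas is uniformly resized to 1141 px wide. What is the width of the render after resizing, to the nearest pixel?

913 px

At 690×552 the render is height-limited, so width = 552 × 1/1 ≈ 552.00 px.
Scaling 690 → 1141 is ×1.6536, so the width becomes 552.00 × 1.6536 ≈ 912.80 px.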